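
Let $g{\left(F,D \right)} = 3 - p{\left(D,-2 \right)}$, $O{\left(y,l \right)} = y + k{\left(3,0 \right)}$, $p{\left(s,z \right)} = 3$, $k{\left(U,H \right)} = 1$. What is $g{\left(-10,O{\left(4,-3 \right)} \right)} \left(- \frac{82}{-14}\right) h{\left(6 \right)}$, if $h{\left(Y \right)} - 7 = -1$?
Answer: $0$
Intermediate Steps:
$h{\left(Y \right)} = 6$ ($h{\left(Y \right)} = 7 - 1 = 6$)
$O{\left(y,l \right)} = 1 + y$ ($O{\left(y,l \right)} = y + 1 = 1 + y$)
$g{\left(F,D \right)} = 0$ ($g{\left(F,D \right)} = 3 - 3 = 0$)
$g{\left(-10,O{\left(4,-3 \right)} \right)} \left(- \frac{82}{-14}\right) h{\left(6 \right)} = 0 \left(- \frac{82}{-14}\right) 6 = 0 \left(\left(-82\right) \left(- \frac{1}{14}\right)\right) 6 = 0 \cdot \frac{41}{7} \cdot 6 = 0 \cdot 6 = 0$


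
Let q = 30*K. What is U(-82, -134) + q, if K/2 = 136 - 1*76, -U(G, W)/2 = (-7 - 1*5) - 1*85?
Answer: 3794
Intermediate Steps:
U(G, W) = 194 (U(G, W) = -2*((-7 - 1*5) - 1*85) = -2*((-7 - 5) - 85) = -2*(-12 - 85) = -2*(-97) = 194)
K = 120 (K = 2*(136 - 1*76) = 2*(136 - 76) = 2*60 = 120)
q = 3600 (q = 30*120 = 3600)
U(-82, -134) + q = 194 + 3600 = 3794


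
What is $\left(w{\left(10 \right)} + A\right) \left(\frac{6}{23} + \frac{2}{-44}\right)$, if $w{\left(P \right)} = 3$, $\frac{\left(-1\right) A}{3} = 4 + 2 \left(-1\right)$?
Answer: $- \frac{327}{506} \approx -0.64625$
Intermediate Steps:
$A = -6$ ($A = - 3 \left(4 + 2 \left(-1\right)\right) = - 3 \left(4 - 2\right) = \left(-3\right) 2 = -6$)
$\left(w{\left(10 \right)} + A\right) \left(\frac{6}{23} + \frac{2}{-44}\right) = \left(3 - 6\right) \left(\frac{6}{23} + \frac{2}{-44}\right) = - 3 \left(6 \cdot \frac{1}{23} + 2 \left(- \frac{1}{44}\right)\right) = - 3 \left(\frac{6}{23} - \frac{1}{22}\right) = \left(-3\right) \frac{109}{506} = - \frac{327}{506}$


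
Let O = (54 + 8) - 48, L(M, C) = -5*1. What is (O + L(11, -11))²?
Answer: 81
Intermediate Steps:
L(M, C) = -5
O = 14 (O = 62 - 48 = 14)
(O + L(11, -11))² = (14 - 5)² = 9² = 81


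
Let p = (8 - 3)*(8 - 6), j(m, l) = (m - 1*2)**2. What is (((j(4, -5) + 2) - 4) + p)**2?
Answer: 144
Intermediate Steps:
j(m, l) = (-2 + m)**2 (j(m, l) = (m - 2)**2 = (-2 + m)**2)
p = 10 (p = 5*2 = 10)
(((j(4, -5) + 2) - 4) + p)**2 = ((((-2 + 4)**2 + 2) - 4) + 10)**2 = (((2**2 + 2) - 4) + 10)**2 = (((4 + 2) - 4) + 10)**2 = ((6 - 4) + 10)**2 = (2 + 10)**2 = 12**2 = 144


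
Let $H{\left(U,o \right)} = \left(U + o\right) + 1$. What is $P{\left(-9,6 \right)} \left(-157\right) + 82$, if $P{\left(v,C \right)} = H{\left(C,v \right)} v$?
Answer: $-2744$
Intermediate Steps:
$H{\left(U,o \right)} = 1 + U + o$
$P{\left(v,C \right)} = v \left(1 + C + v\right)$ ($P{\left(v,C \right)} = \left(1 + C + v\right) v = v \left(1 + C + v\right)$)
$P{\left(-9,6 \right)} \left(-157\right) + 82 = - 9 \left(1 + 6 - 9\right) \left(-157\right) + 82 = \left(-9\right) \left(-2\right) \left(-157\right) + 82 = 18 \left(-157\right) + 82 = -2826 + 82 = -2744$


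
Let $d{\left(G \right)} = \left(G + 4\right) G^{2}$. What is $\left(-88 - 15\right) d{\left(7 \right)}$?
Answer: $-55517$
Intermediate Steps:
$d{\left(G \right)} = G^{2} \left(4 + G\right)$ ($d{\left(G \right)} = \left(4 + G\right) G^{2} = G^{2} \left(4 + G\right)$)
$\left(-88 - 15\right) d{\left(7 \right)} = \left(-88 - 15\right) 7^{2} \left(4 + 7\right) = - 103 \cdot 49 \cdot 11 = \left(-103\right) 539 = -55517$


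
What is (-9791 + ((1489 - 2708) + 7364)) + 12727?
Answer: 9081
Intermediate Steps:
(-9791 + ((1489 - 2708) + 7364)) + 12727 = (-9791 + (-1219 + 7364)) + 12727 = (-9791 + 6145) + 12727 = -3646 + 12727 = 9081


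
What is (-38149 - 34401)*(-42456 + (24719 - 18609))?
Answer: 2636902300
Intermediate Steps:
(-38149 - 34401)*(-42456 + (24719 - 18609)) = -72550*(-42456 + 6110) = -72550*(-36346) = 2636902300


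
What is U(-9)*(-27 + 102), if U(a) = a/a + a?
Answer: -600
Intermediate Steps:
U(a) = 1 + a
U(-9)*(-27 + 102) = (1 - 9)*(-27 + 102) = -8*75 = -600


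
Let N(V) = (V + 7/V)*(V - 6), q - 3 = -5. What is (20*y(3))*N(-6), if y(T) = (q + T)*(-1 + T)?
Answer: 3440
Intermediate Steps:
q = -2 (q = 3 - 5 = -2)
y(T) = (-1 + T)*(-2 + T) (y(T) = (-2 + T)*(-1 + T) = (-1 + T)*(-2 + T))
N(V) = (-6 + V)*(V + 7/V) (N(V) = (V + 7/V)*(-6 + V) = (-6 + V)*(V + 7/V))
(20*y(3))*N(-6) = (20*(2 + 3**2 - 3*3))*(7 + (-6)**2 - 42/(-6) - 6*(-6)) = (20*(2 + 9 - 9))*(7 + 36 - 42*(-1/6) + 36) = (20*2)*(7 + 36 + 7 + 36) = 40*86 = 3440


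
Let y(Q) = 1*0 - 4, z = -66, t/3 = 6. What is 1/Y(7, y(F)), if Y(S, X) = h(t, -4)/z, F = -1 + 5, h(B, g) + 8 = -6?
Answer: 33/7 ≈ 4.7143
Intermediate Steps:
t = 18 (t = 3*6 = 18)
h(B, g) = -14 (h(B, g) = -8 - 6 = -14)
F = 4
y(Q) = -4 (y(Q) = 0 - 4 = -4)
Y(S, X) = 7/33 (Y(S, X) = -14/(-66) = -14*(-1/66) = 7/33)
1/Y(7, y(F)) = 1/(7/33) = 33/7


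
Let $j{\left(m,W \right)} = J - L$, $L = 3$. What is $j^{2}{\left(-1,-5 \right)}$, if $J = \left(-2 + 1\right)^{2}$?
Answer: $4$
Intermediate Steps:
$J = 1$ ($J = \left(-1\right)^{2} = 1$)
$j{\left(m,W \right)} = -2$ ($j{\left(m,W \right)} = 1 - 3 = -2$)
$j^{2}{\left(-1,-5 \right)} = \left(-2\right)^{2} = 4$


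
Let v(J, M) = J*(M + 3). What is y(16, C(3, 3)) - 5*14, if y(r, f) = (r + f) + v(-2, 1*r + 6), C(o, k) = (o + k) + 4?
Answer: -94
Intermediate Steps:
v(J, M) = J*(3 + M)
C(o, k) = 4 + k + o (C(o, k) = (k + o) + 4 = 4 + k + o)
y(r, f) = -18 + f - r (y(r, f) = (r + f) - 2*(3 + (1*r + 6)) = (f + r) - 2*(3 + (r + 6)) = (f + r) - 2*(3 + (6 + r)) = (f + r) - 2*(9 + r) = (f + r) + (-18 - 2*r) = -18 + f - r)
y(16, C(3, 3)) - 5*14 = (-18 + (4 + 3 + 3) - 1*16) - 5*14 = (-18 + 10 - 16) - 1*70 = -24 - 70 = -94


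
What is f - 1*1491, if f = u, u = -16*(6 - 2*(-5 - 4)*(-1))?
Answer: -1299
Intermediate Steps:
u = 192 (u = -16*(6 - 2*(-9)*(-1)) = -16*(6 + 18*(-1)) = -16*(6 - 18) = -16*(-12) = 192)
f = 192
f - 1*1491 = 192 - 1*1491 = 192 - 1491 = -1299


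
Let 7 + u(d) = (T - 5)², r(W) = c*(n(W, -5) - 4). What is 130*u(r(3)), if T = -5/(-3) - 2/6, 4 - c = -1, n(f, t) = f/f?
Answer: 7540/9 ≈ 837.78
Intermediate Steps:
n(f, t) = 1
c = 5 (c = 4 - 1*(-1) = 4 + 1 = 5)
T = 4/3 (T = -5*(-⅓) - 2*⅙ = 5/3 - ⅓ = 4/3 ≈ 1.3333)
r(W) = -15 (r(W) = 5*(1 - 4) = 5*(-3) = -15)
u(d) = 58/9 (u(d) = -7 + (4/3 - 5)² = -7 + (-11/3)² = -7 + 121/9 = 58/9)
130*u(r(3)) = 130*(58/9) = 7540/9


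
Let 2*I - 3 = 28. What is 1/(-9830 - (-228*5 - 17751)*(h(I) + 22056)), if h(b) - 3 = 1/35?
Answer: 35/14584754756 ≈ 2.3998e-9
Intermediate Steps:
I = 31/2 (I = 3/2 + (½)*28 = 3/2 + 14 = 31/2 ≈ 15.500)
h(b) = 106/35 (h(b) = 3 + 1/35 = 106/35)
1/(-9830 - (-228*5 - 17751)*(h(I) + 22056)) = 1/(-9830 - (-228*5 - 17751)*(106/35 + 22056)) = 1/(-9830 - (-1140 - 17751)*772066/35) = 1/(-9830 - (-18891)*772066/35) = 1/(-9830 - 1*(-14585098806/35)) = 1/(-9830 + 14585098806/35) = 1/(14584754756/35) = 35/14584754756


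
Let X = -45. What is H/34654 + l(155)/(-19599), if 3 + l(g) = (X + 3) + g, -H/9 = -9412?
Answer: 828190076/339591873 ≈ 2.4388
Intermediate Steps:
H = 84708 (H = -9*(-9412) = 84708)
l(g) = -45 + g (l(g) = -3 + ((-45 + 3) + g) = -3 + (-42 + g) = -45 + g)
H/34654 + l(155)/(-19599) = 84708/34654 + (-45 + 155)/(-19599) = 84708*(1/34654) + 110*(-1/19599) = 42354/17327 - 110/19599 = 828190076/339591873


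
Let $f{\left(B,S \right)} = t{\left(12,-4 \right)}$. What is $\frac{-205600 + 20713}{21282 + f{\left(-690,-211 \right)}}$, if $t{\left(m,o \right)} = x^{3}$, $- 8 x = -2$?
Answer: $- \frac{11832768}{1362049} \approx -8.6875$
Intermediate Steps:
$x = \frac{1}{4}$ ($x = \left(- \frac{1}{8}\right) \left(-2\right) = \frac{1}{4} \approx 0.25$)
$t{\left(m,o \right)} = \frac{1}{64}$ ($t{\left(m,o \right)} = \left(\frac{1}{4}\right)^{3} = \frac{1}{64}$)
$f{\left(B,S \right)} = \frac{1}{64}$
$\frac{-205600 + 20713}{21282 + f{\left(-690,-211 \right)}} = \frac{-205600 + 20713}{21282 + \frac{1}{64}} = - \frac{184887}{\frac{1362049}{64}} = \left(-184887\right) \frac{64}{1362049} = - \frac{11832768}{1362049}$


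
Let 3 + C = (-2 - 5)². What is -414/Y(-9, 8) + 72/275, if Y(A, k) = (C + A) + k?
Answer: -2458/275 ≈ -8.9382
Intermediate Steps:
C = 46 (C = -3 + (-2 - 5)² = -3 + (-7)² = -3 + 49 = 46)
Y(A, k) = 46 + A + k (Y(A, k) = (46 + A) + k = 46 + A + k)
-414/Y(-9, 8) + 72/275 = -414/(46 - 9 + 8) + 72/275 = -414/45 + 72*(1/275) = -414*1/45 + 72/275 = -46/5 + 72/275 = -2458/275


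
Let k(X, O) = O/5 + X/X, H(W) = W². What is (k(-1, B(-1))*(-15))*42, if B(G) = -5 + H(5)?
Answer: -3150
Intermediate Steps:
B(G) = 20 (B(G) = -5 + 5² = -5 + 25 = 20)
k(X, O) = 1 + O/5 (k(X, O) = O*(⅕) + 1 = O/5 + 1 = 1 + O/5)
(k(-1, B(-1))*(-15))*42 = ((1 + (⅕)*20)*(-15))*42 = ((1 + 4)*(-15))*42 = (5*(-15))*42 = -75*42 = -3150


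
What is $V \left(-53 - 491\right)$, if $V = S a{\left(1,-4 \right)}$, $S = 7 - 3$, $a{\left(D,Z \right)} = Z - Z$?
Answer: $0$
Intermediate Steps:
$a{\left(D,Z \right)} = 0$
$S = 4$
$V = 0$ ($V = 4 \cdot 0 = 0$)
$V \left(-53 - 491\right) = 0 \left(-53 - 491\right) = 0 \left(-544\right) = 0$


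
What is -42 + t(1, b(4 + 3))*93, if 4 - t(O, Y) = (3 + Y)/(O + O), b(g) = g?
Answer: -135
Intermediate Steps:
t(O, Y) = 4 - (3 + Y)/(2*O) (t(O, Y) = 4 - (3 + Y)/(O + O) = 4 - (3 + Y)/(2*O))
-42 + t(1, b(4 + 3))*93 = -42 + ((½)*(-3 - (4 + 3) + 8*1)/1)*93 = -42 + ((½)*1*(-3 - 1*7 + 8))*93 = -42 + ((½)*1*(-3 - 7 + 8))*93 = -42 + ((½)*1*(-2))*93 = -42 - 1*93 = -42 - 93 = -135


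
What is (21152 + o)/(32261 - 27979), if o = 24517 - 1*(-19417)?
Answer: 32543/2141 ≈ 15.200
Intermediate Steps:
o = 43934 (o = 24517 + 19417 = 43934)
(21152 + o)/(32261 - 27979) = (21152 + 43934)/(32261 - 27979) = 65086/4282 = 65086*(1/4282) = 32543/2141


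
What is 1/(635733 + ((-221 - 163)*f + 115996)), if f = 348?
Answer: 1/618097 ≈ 1.6179e-6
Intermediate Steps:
1/(635733 + ((-221 - 163)*f + 115996)) = 1/(635733 + ((-221 - 163)*348 + 115996)) = 1/(635733 + (-384*348 + 115996)) = 1/(635733 + (-133632 + 115996)) = 1/(635733 - 17636) = 1/618097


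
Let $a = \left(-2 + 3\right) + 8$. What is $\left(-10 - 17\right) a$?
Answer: $-243$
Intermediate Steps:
$a = 9$ ($a = 1 + 8 = 9$)
$\left(-10 - 17\right) a = \left(-10 - 17\right) 9 = \left(-27\right) 9 = -243$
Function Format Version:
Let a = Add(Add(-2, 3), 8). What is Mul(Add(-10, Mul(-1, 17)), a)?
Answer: -243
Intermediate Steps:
a = 9 (a = Add(1, 8) = 9)
Mul(Add(-10, Mul(-1, 17)), a) = Mul(Add(-10, Mul(-1, 17)), 9) = Mul(Add(-10, -17), 9) = Mul(-27, 9) = -243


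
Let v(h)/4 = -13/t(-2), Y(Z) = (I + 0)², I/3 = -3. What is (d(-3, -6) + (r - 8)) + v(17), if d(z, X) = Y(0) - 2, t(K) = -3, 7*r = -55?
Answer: 1690/21 ≈ 80.476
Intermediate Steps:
I = -9 (I = 3*(-3) = -9)
r = -55/7 (r = (⅐)*(-55) = -55/7 ≈ -7.8571)
Y(Z) = 81 (Y(Z) = (-9 + 0)² = (-9)² = 81)
d(z, X) = 79 (d(z, X) = 81 - 2 = 79)
v(h) = 52/3 (v(h) = 4*(-13/(-3)) = 4*(-13*(-⅓)) = 4*(13/3) = 52/3)
(d(-3, -6) + (r - 8)) + v(17) = (79 + (-55/7 - 8)) + 52/3 = (79 - 111/7) + 52/3 = 442/7 + 52/3 = 1690/21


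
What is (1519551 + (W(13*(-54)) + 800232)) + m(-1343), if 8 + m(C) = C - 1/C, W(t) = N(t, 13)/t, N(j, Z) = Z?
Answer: 168137324215/72522 ≈ 2.3184e+6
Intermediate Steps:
W(t) = 13/t
m(C) = -8 + C - 1/C (m(C) = -8 + (C - 1/C) = -8 + C - 1/C)
(1519551 + (W(13*(-54)) + 800232)) + m(-1343) = (1519551 + (13/((13*(-54))) + 800232)) + (-8 - 1343 - 1/(-1343)) = (1519551 + (13/(-702) + 800232)) + (-8 - 1343 - 1*(-1/1343)) = (1519551 + (13*(-1/702) + 800232)) + (-8 - 1343 + 1/1343) = (1519551 + (-1/54 + 800232)) - 1814392/1343 = (1519551 + 43212527/54) - 1814392/1343 = 125268281/54 - 1814392/1343 = 168137324215/72522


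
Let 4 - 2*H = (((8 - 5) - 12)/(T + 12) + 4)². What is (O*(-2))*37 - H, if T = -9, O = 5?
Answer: -743/2 ≈ -371.50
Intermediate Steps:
H = 3/2 (H = 2 - (((8 - 5) - 12)/(-9 + 12) + 4)²/2 = 2 - ((3 - 12)/3 + 4)²/2 = 2 - (-9*⅓ + 4)²/2 = 2 - (-3 + 4)²/2 = 2 - ½*1² = 2 - ½*1 = 2 - ½ = 3/2 ≈ 1.5000)
(O*(-2))*37 - H = (5*(-2))*37 - 1*3/2 = -10*37 - 3/2 = -370 - 3/2 = -743/2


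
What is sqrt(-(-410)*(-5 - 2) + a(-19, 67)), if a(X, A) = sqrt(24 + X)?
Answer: sqrt(-2870 + sqrt(5)) ≈ 53.552*I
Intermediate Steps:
sqrt(-(-410)*(-5 - 2) + a(-19, 67)) = sqrt(-(-410)*(-5 - 2) + sqrt(24 - 19)) = sqrt(-(-410)*(-7) + sqrt(5)) = sqrt(-410*7 + sqrt(5)) = sqrt(-2870 + sqrt(5))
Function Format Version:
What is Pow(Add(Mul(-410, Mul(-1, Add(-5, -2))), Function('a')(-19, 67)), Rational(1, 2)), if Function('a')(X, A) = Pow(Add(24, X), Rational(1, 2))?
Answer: Pow(Add(-2870, Pow(5, Rational(1, 2))), Rational(1, 2)) ≈ Mul(53.552, I)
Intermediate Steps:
Pow(Add(Mul(-410, Mul(-1, Add(-5, -2))), Function('a')(-19, 67)), Rational(1, 2)) = Pow(Add(Mul(-410, Mul(-1, Add(-5, -2))), Pow(Add(24, -19), Rational(1, 2))), Rational(1, 2)) = Pow(Add(Mul(-410, Mul(-1, -7)), Pow(5, Rational(1, 2))), Rational(1, 2)) = Pow(Add(Mul(-410, 7), Pow(5, Rational(1, 2))), Rational(1, 2)) = Pow(Add(-2870, Pow(5, Rational(1, 2))), Rational(1, 2))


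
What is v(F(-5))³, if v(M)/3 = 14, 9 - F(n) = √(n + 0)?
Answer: 74088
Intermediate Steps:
F(n) = 9 - √n (F(n) = 9 - √(n + 0) = 9 - √n)
v(M) = 42 (v(M) = 3*14 = 42)
v(F(-5))³ = 42³ = 74088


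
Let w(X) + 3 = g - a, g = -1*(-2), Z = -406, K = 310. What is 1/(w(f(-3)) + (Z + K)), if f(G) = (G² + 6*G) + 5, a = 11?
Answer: -1/108 ≈ -0.0092593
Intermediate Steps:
g = 2
f(G) = 5 + G² + 6*G
w(X) = -12 (w(X) = -3 + (2 - 1*11) = -3 + (2 - 11) = -3 - 9 = -12)
1/(w(f(-3)) + (Z + K)) = 1/(-12 + (-406 + 310)) = 1/(-12 - 96) = 1/(-108) = -1/108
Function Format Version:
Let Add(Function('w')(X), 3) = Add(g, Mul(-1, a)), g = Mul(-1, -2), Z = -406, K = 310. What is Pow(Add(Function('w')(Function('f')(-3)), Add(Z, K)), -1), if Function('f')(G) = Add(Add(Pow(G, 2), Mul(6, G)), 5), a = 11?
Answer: Rational(-1, 108) ≈ -0.0092593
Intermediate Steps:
g = 2
Function('f')(G) = Add(5, Pow(G, 2), Mul(6, G))
Function('w')(X) = -12 (Function('w')(X) = Add(-3, Add(2, Mul(-1, 11))) = Add(-3, Add(2, -11)) = Add(-3, -9) = -12)
Pow(Add(Function('w')(Function('f')(-3)), Add(Z, K)), -1) = Pow(Add(-12, Add(-406, 310)), -1) = Pow(Add(-12, -96), -1) = Pow(-108, -1) = Rational(-1, 108)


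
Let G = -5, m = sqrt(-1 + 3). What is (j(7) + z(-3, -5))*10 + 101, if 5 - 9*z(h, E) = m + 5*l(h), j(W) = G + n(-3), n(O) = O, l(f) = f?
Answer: 389/9 - 10*sqrt(2)/9 ≈ 41.651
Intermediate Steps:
m = sqrt(2) ≈ 1.4142
j(W) = -8 (j(W) = -5 - 3 = -8)
z(h, E) = 5/9 - 5*h/9 - sqrt(2)/9 (z(h, E) = 5/9 - (sqrt(2) + 5*h)/9 = 5/9 + (-5*h/9 - sqrt(2)/9) = 5/9 - 5*h/9 - sqrt(2)/9)
(j(7) + z(-3, -5))*10 + 101 = (-8 + (5/9 - 5/9*(-3) - sqrt(2)/9))*10 + 101 = (-8 + (5/9 + 5/3 - sqrt(2)/9))*10 + 101 = (-8 + (20/9 - sqrt(2)/9))*10 + 101 = (-52/9 - sqrt(2)/9)*10 + 101 = (-520/9 - 10*sqrt(2)/9) + 101 = 389/9 - 10*sqrt(2)/9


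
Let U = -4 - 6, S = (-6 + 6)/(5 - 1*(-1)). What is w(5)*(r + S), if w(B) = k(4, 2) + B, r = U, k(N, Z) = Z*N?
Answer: -130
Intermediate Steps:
S = 0 (S = 0/(5 + 1) = 0/6 = 0*(⅙) = 0)
k(N, Z) = N*Z
U = -10
r = -10
w(B) = 8 + B (w(B) = 4*2 + B = 8 + B)
w(5)*(r + S) = (8 + 5)*(-10 + 0) = 13*(-10) = -130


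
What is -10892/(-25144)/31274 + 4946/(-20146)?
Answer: -69447942199/282890655796 ≈ -0.24549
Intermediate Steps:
-10892/(-25144)/31274 + 4946/(-20146) = -10892*(-1/25144)*(1/31274) + 4946*(-1/20146) = (389/898)*(1/31274) - 2473/10073 = 389/28084052 - 2473/10073 = -69447942199/282890655796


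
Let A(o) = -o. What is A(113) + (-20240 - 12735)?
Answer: -33088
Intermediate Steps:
A(113) + (-20240 - 12735) = -1*113 + (-20240 - 12735) = -113 - 32975 = -33088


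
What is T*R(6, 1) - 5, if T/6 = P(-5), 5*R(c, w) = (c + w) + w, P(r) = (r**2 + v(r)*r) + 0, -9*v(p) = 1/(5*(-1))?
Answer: 3509/15 ≈ 233.93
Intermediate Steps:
v(p) = 1/45 (v(p) = -1/(9*(5*(-1))) = -1/9/(-5) = -1/9*(-1/5) = 1/45)
P(r) = r**2 + r/45 (P(r) = (r**2 + r/45) + 0 = r**2 + r/45)
R(c, w) = c/5 + 2*w/5 (R(c, w) = ((c + w) + w)/5 = (c + 2*w)/5 = c/5 + 2*w/5)
T = 448/3 (T = 6*(-5*(1/45 - 5)) = 6*(-5*(-224/45)) = 6*(224/9) = 448/3 ≈ 149.33)
T*R(6, 1) - 5 = 448*((1/5)*6 + (2/5)*1)/3 - 5 = 448*(6/5 + 2/5)/3 - 5 = (448/3)*(8/5) - 5 = 3584/15 - 5 = 3509/15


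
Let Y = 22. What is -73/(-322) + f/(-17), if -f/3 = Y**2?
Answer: 468785/5474 ≈ 85.638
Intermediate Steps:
f = -1452 (f = -3*22**2 = -3*484 = -1452)
-73/(-322) + f/(-17) = -73/(-322) - 1452/(-17) = -73*(-1/322) - 1452*(-1/17) = 73/322 + 1452/17 = 468785/5474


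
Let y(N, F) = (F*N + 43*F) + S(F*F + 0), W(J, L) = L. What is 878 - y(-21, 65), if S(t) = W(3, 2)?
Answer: -554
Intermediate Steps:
S(t) = 2
y(N, F) = 2 + 43*F + F*N (y(N, F) = (F*N + 43*F) + 2 = (43*F + F*N) + 2 = 2 + 43*F + F*N)
878 - y(-21, 65) = 878 - (2 + 43*65 + 65*(-21)) = 878 - (2 + 2795 - 1365) = 878 - 1*1432 = 878 - 1432 = -554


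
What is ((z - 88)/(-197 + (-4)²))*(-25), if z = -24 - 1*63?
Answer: -4375/181 ≈ -24.171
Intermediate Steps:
z = -87 (z = -24 - 63 = -87)
((z - 88)/(-197 + (-4)²))*(-25) = ((-87 - 88)/(-197 + (-4)²))*(-25) = -175/(-197 + 16)*(-25) = -175/(-181)*(-25) = -175*(-1/181)*(-25) = (175/181)*(-25) = -4375/181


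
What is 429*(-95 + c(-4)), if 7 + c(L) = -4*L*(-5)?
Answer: -78078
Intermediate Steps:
c(L) = -7 + 20*L (c(L) = -7 - 4*L*(-5) = -7 + 20*L)
429*(-95 + c(-4)) = 429*(-95 + (-7 + 20*(-4))) = 429*(-95 + (-7 - 80)) = 429*(-95 - 87) = 429*(-182) = -78078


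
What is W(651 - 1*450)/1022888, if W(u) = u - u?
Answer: 0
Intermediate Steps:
W(u) = 0
W(651 - 1*450)/1022888 = 0/1022888 = 0*(1/1022888) = 0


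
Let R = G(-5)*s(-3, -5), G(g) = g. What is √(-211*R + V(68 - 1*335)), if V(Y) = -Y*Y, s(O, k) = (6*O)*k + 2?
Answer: √25771 ≈ 160.53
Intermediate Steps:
s(O, k) = 2 + 6*O*k (s(O, k) = 6*O*k + 2 = 2 + 6*O*k)
R = -460 (R = -5*(2 + 6*(-3)*(-5)) = -5*(2 + 90) = -5*92 = -460)
V(Y) = -Y²
√(-211*R + V(68 - 1*335)) = √(-211*(-460) - (68 - 1*335)²) = √(97060 - (68 - 335)²) = √(97060 - 1*(-267)²) = √(97060 - 1*71289) = √(97060 - 71289) = √25771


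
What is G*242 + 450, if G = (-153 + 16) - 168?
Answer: -73360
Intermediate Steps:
G = -305 (G = -137 - 168 = -305)
G*242 + 450 = -305*242 + 450 = -73810 + 450 = -73360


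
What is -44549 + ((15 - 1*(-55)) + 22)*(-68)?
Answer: -50805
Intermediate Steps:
-44549 + ((15 - 1*(-55)) + 22)*(-68) = -44549 + ((15 + 55) + 22)*(-68) = -44549 + (70 + 22)*(-68) = -44549 + 92*(-68) = -44549 - 6256 = -50805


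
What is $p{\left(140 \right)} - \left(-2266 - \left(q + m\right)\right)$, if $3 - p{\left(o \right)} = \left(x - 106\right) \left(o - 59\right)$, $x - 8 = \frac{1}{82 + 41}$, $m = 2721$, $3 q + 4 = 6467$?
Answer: $\frac{1855046}{123} \approx 15082.0$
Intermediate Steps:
$q = \frac{6463}{3}$ ($q = - \frac{4}{3} + \frac{1}{3} \cdot 6467 = - \frac{4}{3} + \frac{6467}{3} = \frac{6463}{3} \approx 2154.3$)
$x = \frac{985}{123}$ ($x = 8 + \frac{1}{82 + 41} = 8 + \frac{1}{123} = \frac{985}{123} \approx 8.0081$)
$p{\left(o \right)} = - \frac{710758}{123} + \frac{12053 o}{123}$ ($p{\left(o \right)} = 3 - \left(\frac{985}{123} - 106\right) \left(o - 59\right) = 3 - - \frac{12053 \left(-59 + o\right)}{123} = 3 - \left(\frac{711127}{123} - \frac{12053 o}{123}\right) = 3 + \left(- \frac{711127}{123} + \frac{12053 o}{123}\right) = - \frac{710758}{123} + \frac{12053 o}{123}$)
$p{\left(140 \right)} - \left(-2266 - \left(q + m\right)\right) = \left(- \frac{710758}{123} + \frac{12053}{123} \cdot 140\right) - \left(-2266 - \left(\frac{6463}{3} + 2721\right)\right) = \left(- \frac{710758}{123} + \frac{1687420}{123}\right) - \left(-2266 - \frac{14626}{3}\right) = \frac{325554}{41} - \left(-2266 - \frac{14626}{3}\right) = \frac{325554}{41} - - \frac{21424}{3} = \frac{325554}{41} + \frac{21424}{3} = \frac{1855046}{123}$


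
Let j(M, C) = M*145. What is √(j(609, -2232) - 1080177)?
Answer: 24*I*√1722 ≈ 995.93*I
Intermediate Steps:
j(M, C) = 145*M
√(j(609, -2232) - 1080177) = √(145*609 - 1080177) = √(88305 - 1080177) = √(-991872) = 24*I*√1722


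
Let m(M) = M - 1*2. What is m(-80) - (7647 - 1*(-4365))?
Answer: -12094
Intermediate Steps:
m(M) = -2 + M (m(M) = M - 2 = -2 + M)
m(-80) - (7647 - 1*(-4365)) = (-2 - 80) - (7647 - 1*(-4365)) = -82 - (7647 + 4365) = -82 - 1*12012 = -82 - 12012 = -12094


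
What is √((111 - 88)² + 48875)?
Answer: 2*√12351 ≈ 222.27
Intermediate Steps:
√((111 - 88)² + 48875) = √(23² + 48875) = √(529 + 48875) = √49404 = 2*√12351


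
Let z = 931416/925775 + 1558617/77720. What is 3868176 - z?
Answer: 55663703468540661/14390246600 ≈ 3.8682e+6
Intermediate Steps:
z = 303063660939/14390246600 (z = 931416*(1/925775) + 1558617*(1/77720) = 931416/925775 + 1558617/77720 = 303063660939/14390246600 ≈ 21.060)
3868176 - z = 3868176 - 1*303063660939/14390246600 = 3868176 - 303063660939/14390246600 = 55663703468540661/14390246600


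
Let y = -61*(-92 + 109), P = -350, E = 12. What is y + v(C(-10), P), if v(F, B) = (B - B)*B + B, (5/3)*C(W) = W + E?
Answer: -1387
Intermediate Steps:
C(W) = 36/5 + 3*W/5 (C(W) = 3*(W + 12)/5 = 3*(12 + W)/5 = 36/5 + 3*W/5)
y = -1037 (y = -61*17 = -1037)
v(F, B) = B (v(F, B) = 0*B + B = 0 + B = B)
y + v(C(-10), P) = -1037 - 350 = -1387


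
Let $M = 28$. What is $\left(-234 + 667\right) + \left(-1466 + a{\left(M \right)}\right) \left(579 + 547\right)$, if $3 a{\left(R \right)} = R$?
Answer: $- \frac{4919321}{3} \approx -1.6398 \cdot 10^{6}$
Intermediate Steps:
$a{\left(R \right)} = \frac{R}{3}$
$\left(-234 + 667\right) + \left(-1466 + a{\left(M \right)}\right) \left(579 + 547\right) = \left(-234 + 667\right) + \left(-1466 + \frac{1}{3} \cdot 28\right) \left(579 + 547\right) = 433 + \left(-1466 + \frac{28}{3}\right) 1126 = 433 - \frac{4920620}{3} = - \frac{4919321}{3}$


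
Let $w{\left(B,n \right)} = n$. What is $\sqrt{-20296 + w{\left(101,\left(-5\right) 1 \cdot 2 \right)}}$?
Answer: $i \sqrt{20306} \approx 142.5 i$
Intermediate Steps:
$\sqrt{-20296 + w{\left(101,\left(-5\right) 1 \cdot 2 \right)}} = \sqrt{-20296 + \left(-5\right) 1 \cdot 2} = \sqrt{-20296 - 10} = \sqrt{-20306} = i \sqrt{20306}$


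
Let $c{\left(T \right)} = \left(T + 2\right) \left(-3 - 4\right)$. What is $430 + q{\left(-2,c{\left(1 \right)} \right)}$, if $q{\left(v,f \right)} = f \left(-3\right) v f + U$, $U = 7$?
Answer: $3083$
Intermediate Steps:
$c{\left(T \right)} = -14 - 7 T$ ($c{\left(T \right)} = \left(2 + T\right) \left(-7\right) = -14 - 7 T$)
$q{\left(v,f \right)} = 7 - 3 v f^{2}$ ($q{\left(v,f \right)} = f \left(-3\right) v f + 7 = - 3 f v f + 7 = - 3 v f^{2} + 7 = 7 - 3 v f^{2}$)
$430 + q{\left(-2,c{\left(1 \right)} \right)} = 430 - \left(-7 - 6 \left(-14 - 7\right)^{2}\right) = 430 - \left(-7 - 6 \left(-21\right)^{2}\right) = 430 - \left(-7 - 2646\right) = 430 + \left(7 + 2646\right) = 430 + 2653 = 3083$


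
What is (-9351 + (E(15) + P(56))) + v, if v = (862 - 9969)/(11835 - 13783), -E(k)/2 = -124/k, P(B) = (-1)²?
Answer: -272587291/29220 ≈ -9328.8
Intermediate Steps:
P(B) = 1
E(k) = 248/k (E(k) = -(-248)/k = 248/k)
v = 9107/1948 (v = -9107/(-1948) = -9107*(-1/1948) = 9107/1948 ≈ 4.6750)
(-9351 + (E(15) + P(56))) + v = (-9351 + (248/15 + 1)) + 9107/1948 = (-9351 + 263/15) + 9107/1948 = -140002/15 + 9107/1948 = -272587291/29220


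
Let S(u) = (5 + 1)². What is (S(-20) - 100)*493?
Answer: -31552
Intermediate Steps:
S(u) = 36 (S(u) = 6² = 36)
(S(-20) - 100)*493 = (36 - 100)*493 = -64*493 = -31552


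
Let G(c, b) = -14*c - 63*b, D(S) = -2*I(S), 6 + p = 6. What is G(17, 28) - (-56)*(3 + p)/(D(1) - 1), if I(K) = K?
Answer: -2058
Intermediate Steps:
p = 0 (p = -6 + 6 = 0)
D(S) = -2*S
G(c, b) = -63*b - 14*c
G(17, 28) - (-56)*(3 + p)/(D(1) - 1) = (-63*28 - 14*17) - (-56)*(3 + 0)/(-2*1 - 1) = (-1764 - 238) - (-56)*3/(-2 - 1) = -2002 - (-56)*3/(-3) = -2002 - (-56)*3*(-1/3) = -2002 - (-56)*(-1) = -2002 - 1*56 = -2002 - 56 = -2058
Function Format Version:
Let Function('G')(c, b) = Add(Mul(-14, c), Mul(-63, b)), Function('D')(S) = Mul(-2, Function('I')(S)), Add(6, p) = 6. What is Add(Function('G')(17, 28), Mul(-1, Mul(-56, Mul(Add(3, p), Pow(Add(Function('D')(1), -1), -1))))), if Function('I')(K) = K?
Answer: -2058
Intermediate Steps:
p = 0 (p = Add(-6, 6) = 0)
Function('D')(S) = Mul(-2, S)
Function('G')(c, b) = Add(Mul(-63, b), Mul(-14, c))
Add(Function('G')(17, 28), Mul(-1, Mul(-56, Mul(Add(3, p), Pow(Add(Function('D')(1), -1), -1))))) = Add(Add(Mul(-63, 28), Mul(-14, 17)), Mul(-1, Mul(-56, Mul(Add(3, 0), Pow(Add(Mul(-2, 1), -1), -1))))) = Add(Add(-1764, -238), Mul(-1, Mul(-56, Mul(3, Pow(Add(-2, -1), -1))))) = Add(-2002, Mul(-1, Mul(-56, Mul(3, Pow(-3, -1))))) = Add(-2002, Mul(-1, Mul(-56, Mul(3, Rational(-1, 3))))) = Add(-2002, Mul(-1, Mul(-56, -1))) = Add(-2002, Mul(-1, 56)) = Add(-2002, -56) = -2058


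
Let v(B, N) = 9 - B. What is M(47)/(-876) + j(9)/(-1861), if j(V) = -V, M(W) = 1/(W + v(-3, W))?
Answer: 463295/96183924 ≈ 0.0048168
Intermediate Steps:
M(W) = 1/(12 + W) (M(W) = 1/(W + (9 - 1*(-3))) = 1/(W + (9 + 3)) = 1/(W + 12) = 1/(12 + W))
M(47)/(-876) + j(9)/(-1861) = 1/((12 + 47)*(-876)) - 1*9/(-1861) = -1/876/59 - 9*(-1/1861) = (1/59)*(-1/876) + 9/1861 = -1/51684 + 9/1861 = 463295/96183924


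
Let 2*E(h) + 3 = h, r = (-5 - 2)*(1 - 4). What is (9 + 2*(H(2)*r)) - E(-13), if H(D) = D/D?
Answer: 59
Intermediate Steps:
r = 21 (r = -7*(-3) = 21)
E(h) = -3/2 + h/2
H(D) = 1
(9 + 2*(H(2)*r)) - E(-13) = (9 + 2*(1*21)) - (-3/2 + (½)*(-13)) = (9 + 2*21) - (-3/2 - 13/2) = (9 + 42) - 1*(-8) = 51 + 8 = 59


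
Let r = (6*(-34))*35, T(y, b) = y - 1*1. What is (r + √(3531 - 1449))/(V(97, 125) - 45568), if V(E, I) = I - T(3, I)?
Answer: 1428/9089 - √2082/45445 ≈ 0.15611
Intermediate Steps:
T(y, b) = -1 + y (T(y, b) = y - 1 = -1 + y)
V(E, I) = -2 + I (V(E, I) = I - (-1 + 3) = I - 1*2 = I - 2 = -2 + I)
r = -7140 (r = -204*35 = -7140)
(r + √(3531 - 1449))/(V(97, 125) - 45568) = (-7140 + √(3531 - 1449))/((-2 + 125) - 45568) = (-7140 + √2082)/(123 - 45568) = (-7140 + √2082)/(-45445) = (-7140 + √2082)*(-1/45445) = 1428/9089 - √2082/45445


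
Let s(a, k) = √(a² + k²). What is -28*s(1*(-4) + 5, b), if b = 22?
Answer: -28*√485 ≈ -616.64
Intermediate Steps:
-28*s(1*(-4) + 5, b) = -28*√((1*(-4) + 5)² + 22²) = -28*√((-4 + 5)² + 484) = -28*√(1² + 484) = -28*√(1 + 484) = -28*√485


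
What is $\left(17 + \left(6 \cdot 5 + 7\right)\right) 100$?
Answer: $5400$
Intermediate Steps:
$\left(17 + \left(6 \cdot 5 + 7\right)\right) 100 = \left(17 + \left(30 + 7\right)\right) 100 = \left(17 + 37\right) 100 = 54 \cdot 100 = 5400$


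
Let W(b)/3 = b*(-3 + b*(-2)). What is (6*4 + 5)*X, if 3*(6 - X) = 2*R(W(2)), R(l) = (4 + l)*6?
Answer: 4582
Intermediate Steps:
W(b) = 3*b*(-3 - 2*b) (W(b) = 3*(b*(-3 + b*(-2))) = 3*(b*(-3 - 2*b)) = 3*b*(-3 - 2*b))
R(l) = 24 + 6*l
X = 158 (X = 6 - 2*(24 + 6*(-3*2*(3 + 2*2)))/3 = 6 - 2*(24 + 6*(-3*2*(3 + 4)))/3 = 6 - 2*(24 + 6*(-3*2*7))/3 = 6 - 2*(24 + 6*(-42))/3 = 6 - 2*(24 - 252)/3 = 6 - 2*(-228)/3 = 6 - ⅓*(-456) = 6 + 152 = 158)
(6*4 + 5)*X = (6*4 + 5)*158 = (24 + 5)*158 = 29*158 = 4582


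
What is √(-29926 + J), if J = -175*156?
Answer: I*√57226 ≈ 239.22*I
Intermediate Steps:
J = -27300
√(-29926 + J) = √(-29926 - 27300) = √(-57226) = I*√57226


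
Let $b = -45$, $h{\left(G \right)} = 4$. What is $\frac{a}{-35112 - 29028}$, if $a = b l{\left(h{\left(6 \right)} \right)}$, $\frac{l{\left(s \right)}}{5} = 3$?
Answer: $\frac{45}{4276} \approx 0.010524$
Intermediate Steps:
$l{\left(s \right)} = 15$ ($l{\left(s \right)} = 5 \cdot 3 = 15$)
$a = -675$ ($a = \left(-45\right) 15 = -675$)
$\frac{a}{-35112 - 29028} = - \frac{675}{-35112 - 29028} = - \frac{675}{-64140} = \left(-675\right) \left(- \frac{1}{64140}\right) = \frac{45}{4276}$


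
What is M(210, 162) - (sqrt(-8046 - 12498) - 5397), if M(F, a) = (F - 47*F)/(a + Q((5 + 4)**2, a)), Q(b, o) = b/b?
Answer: 870051/163 - 8*I*sqrt(321) ≈ 5337.7 - 143.33*I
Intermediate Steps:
Q(b, o) = 1
M(F, a) = -46*F/(1 + a) (M(F, a) = (F - 47*F)/(a + 1) = (-46*F)/(1 + a) = -46*F/(1 + a))
M(210, 162) - (sqrt(-8046 - 12498) - 5397) = -46*210/(1 + 162) - (sqrt(-8046 - 12498) - 5397) = -46*210/163 - (sqrt(-20544) - 5397) = -46*210*1/163 - (8*I*sqrt(321) - 5397) = -9660/163 - (-5397 + 8*I*sqrt(321)) = -9660/163 + (5397 - 8*I*sqrt(321)) = 870051/163 - 8*I*sqrt(321)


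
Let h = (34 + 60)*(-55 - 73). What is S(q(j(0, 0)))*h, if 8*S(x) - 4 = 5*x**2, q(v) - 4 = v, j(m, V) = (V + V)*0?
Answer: -126336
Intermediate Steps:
j(m, V) = 0 (j(m, V) = (2*V)*0 = 0)
q(v) = 4 + v
S(x) = 1/2 + 5*x**2/8 (S(x) = 1/2 + (5*x**2)/8 = 1/2 + 5*x**2/8)
h = -12032 (h = 94*(-128) = -12032)
S(q(j(0, 0)))*h = (1/2 + 5*(4 + 0)**2/8)*(-12032) = (1/2 + (5/8)*4**2)*(-12032) = (1/2 + (5/8)*16)*(-12032) = (1/2 + 10)*(-12032) = (21/2)*(-12032) = -126336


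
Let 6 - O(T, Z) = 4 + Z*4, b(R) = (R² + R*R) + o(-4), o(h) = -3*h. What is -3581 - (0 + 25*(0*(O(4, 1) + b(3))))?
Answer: -3581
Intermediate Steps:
b(R) = 12 + 2*R² (b(R) = (R² + R*R) - 3*(-4) = (R² + R²) + 12 = 2*R² + 12 = 12 + 2*R²)
O(T, Z) = 2 - 4*Z (O(T, Z) = 6 - (4 + Z*4) = 6 - (4 + 4*Z) = 6 + (-4 - 4*Z) = 2 - 4*Z)
-3581 - (0 + 25*(0*(O(4, 1) + b(3)))) = -3581 - (0 + 25*(0*((2 - 4*1) + (12 + 2*3²)))) = -3581 - (0 + 25*(0*((2 - 4) + (12 + 2*9)))) = -3581 - (0 + 25*(0*(-2 + (12 + 18)))) = -3581 - (0 + 25*(0*(-2 + 30))) = -3581 - (0 + 25*(0*28)) = -3581 - (0 + 25*0) = -3581 - (0 + 0) = -3581 - 1*0 = -3581 + 0 = -3581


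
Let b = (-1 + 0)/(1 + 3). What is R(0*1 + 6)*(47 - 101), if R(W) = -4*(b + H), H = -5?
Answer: -1134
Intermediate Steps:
b = -1/4 ≈ -0.25000
R(W) = 21 (R(W) = -4*(-1/4 - 5) = -4*(-21/4) = 21)
R(0*1 + 6)*(47 - 101) = 21*(47 - 101) = 21*(-54) = -1134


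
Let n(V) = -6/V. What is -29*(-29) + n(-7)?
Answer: 5893/7 ≈ 841.86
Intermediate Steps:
-29*(-29) + n(-7) = -29*(-29) - 6/(-7) = 841 - 6*(-⅐) = 841 + 6/7 = 5893/7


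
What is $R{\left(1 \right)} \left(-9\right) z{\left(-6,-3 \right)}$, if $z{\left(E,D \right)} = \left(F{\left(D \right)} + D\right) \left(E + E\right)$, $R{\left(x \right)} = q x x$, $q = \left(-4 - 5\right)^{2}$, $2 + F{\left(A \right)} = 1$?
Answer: $-34992$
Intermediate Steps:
$F{\left(A \right)} = -1$ ($F{\left(A \right)} = -2 + 1 = -1$)
$q = 81$ ($q = \left(-9\right)^{2} = 81$)
$R{\left(x \right)} = 81 x^{2}$ ($R{\left(x \right)} = 81 x x = 81 x^{2}$)
$z{\left(E,D \right)} = 2 E \left(-1 + D\right)$ ($z{\left(E,D \right)} = \left(-1 + D\right) \left(E + E\right) = \left(-1 + D\right) 2 E = 2 E \left(-1 + D\right)$)
$R{\left(1 \right)} \left(-9\right) z{\left(-6,-3 \right)} = 81 \cdot 1^{2} \left(-9\right) 2 \left(-6\right) \left(-1 - 3\right) = 81 \cdot 1 \left(-9\right) 2 \left(-6\right) \left(-4\right) = 81 \left(-9\right) 48 = \left(-729\right) 48 = -34992$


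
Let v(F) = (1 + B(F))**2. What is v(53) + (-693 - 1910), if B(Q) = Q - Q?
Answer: -2602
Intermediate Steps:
B(Q) = 0
v(F) = 1 (v(F) = (1 + 0)**2 = 1**2 = 1)
v(53) + (-693 - 1910) = 1 + (-693 - 1910) = 1 - 2603 = -2602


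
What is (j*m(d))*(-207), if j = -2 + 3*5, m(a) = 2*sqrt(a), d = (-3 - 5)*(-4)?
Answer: -21528*sqrt(2) ≈ -30445.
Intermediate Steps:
d = 32 (d = -8*(-4) = 32)
j = 13 (j = -2 + 15 = 13)
(j*m(d))*(-207) = (13*(2*sqrt(32)))*(-207) = (13*(2*(4*sqrt(2))))*(-207) = (13*(8*sqrt(2)))*(-207) = (104*sqrt(2))*(-207) = -21528*sqrt(2)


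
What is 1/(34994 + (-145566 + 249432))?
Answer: 1/138860 ≈ 7.2015e-6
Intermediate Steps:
1/(34994 + (-145566 + 249432)) = 1/(34994 + 103866) = 1/138860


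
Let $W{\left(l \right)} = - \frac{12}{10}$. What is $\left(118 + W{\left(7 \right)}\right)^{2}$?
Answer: $\frac{341056}{25} \approx 13642.0$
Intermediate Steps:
$W{\left(l \right)} = - \frac{6}{5}$ ($W{\left(l \right)} = \left(-12\right) \frac{1}{10} = - \frac{6}{5}$)
$\left(118 + W{\left(7 \right)}\right)^{2} = \left(118 - \frac{6}{5}\right)^{2} = \left(\frac{584}{5}\right)^{2} = \frac{341056}{25}$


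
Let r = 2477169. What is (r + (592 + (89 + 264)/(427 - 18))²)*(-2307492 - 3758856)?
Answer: -2870476626487411800/167281 ≈ -1.7160e+13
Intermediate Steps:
(r + (592 + (89 + 264)/(427 - 18))²)*(-2307492 - 3758856) = (2477169 + (592 + (89 + 264)/(427 - 18))²)*(-2307492 - 3758856) = (2477169 + (592 + 353/409)²)*(-6066348) = (2477169 + (242481/409)²)*(-6066348) = (2477169 + 58797035361/167281)*(-6066348) = (473180342850/167281)*(-6066348) = -2870476626487411800/167281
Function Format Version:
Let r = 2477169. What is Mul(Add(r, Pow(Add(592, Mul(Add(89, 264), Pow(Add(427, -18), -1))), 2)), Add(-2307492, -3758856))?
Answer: Rational(-2870476626487411800, 167281) ≈ -1.7160e+13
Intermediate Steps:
Mul(Add(r, Pow(Add(592, Mul(Add(89, 264), Pow(Add(427, -18), -1))), 2)), Add(-2307492, -3758856)) = Mul(Add(2477169, Pow(Add(592, Mul(Add(89, 264), Pow(Add(427, -18), -1))), 2)), Add(-2307492, -3758856)) = Mul(Add(2477169, Pow(Add(592, Mul(353, Pow(409, -1))), 2)), -6066348) = Mul(Add(2477169, Pow(Add(592, Mul(353, Rational(1, 409))), 2)), -6066348) = Mul(Add(2477169, Pow(Add(592, Rational(353, 409)), 2)), -6066348) = Mul(Add(2477169, Pow(Rational(242481, 409), 2)), -6066348) = Mul(Add(2477169, Rational(58797035361, 167281)), -6066348) = Mul(Rational(473180342850, 167281), -6066348) = Rational(-2870476626487411800, 167281)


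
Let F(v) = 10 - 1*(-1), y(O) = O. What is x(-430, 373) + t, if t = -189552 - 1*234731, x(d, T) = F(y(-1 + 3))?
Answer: -424272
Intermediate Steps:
F(v) = 11 (F(v) = 10 + 1 = 11)
x(d, T) = 11
t = -424283 (t = -189552 - 234731 = -424283)
x(-430, 373) + t = 11 - 424283 = -424272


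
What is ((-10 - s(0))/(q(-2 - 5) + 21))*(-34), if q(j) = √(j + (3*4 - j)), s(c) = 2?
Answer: 2856/143 - 272*√3/143 ≈ 16.677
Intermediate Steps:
q(j) = 2*√3 (q(j) = √(j + (12 - j)) = √12 = 2*√3)
((-10 - s(0))/(q(-2 - 5) + 21))*(-34) = ((-10 - 1*2)/(2*√3 + 21))*(-34) = ((-10 - 2)/(21 + 2*√3))*(-34) = -12/(21 + 2*√3)*(-34) = 408/(21 + 2*√3)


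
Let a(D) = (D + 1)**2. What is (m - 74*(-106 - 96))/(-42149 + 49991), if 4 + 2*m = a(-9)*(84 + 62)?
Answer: 9809/3921 ≈ 2.5017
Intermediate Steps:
a(D) = (1 + D)**2
m = 4670 (m = -2 + ((1 - 9)**2*(84 + 62))/2 = -2 + ((-8)**2*146)/2 = -2 + (64*146)/2 = -2 + (1/2)*9344 = -2 + 4672 = 4670)
(m - 74*(-106 - 96))/(-42149 + 49991) = (4670 - 74*(-106 - 96))/(-42149 + 49991) = (4670 - 74*(-202))/7842 = (4670 + 14948)*(1/7842) = 19618*(1/7842) = 9809/3921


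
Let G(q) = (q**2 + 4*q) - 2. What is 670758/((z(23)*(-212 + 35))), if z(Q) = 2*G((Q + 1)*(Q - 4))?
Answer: -111793/12375722 ≈ -0.0090332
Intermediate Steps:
G(q) = -2 + q**2 + 4*q
z(Q) = -4 + 2*(1 + Q)**2*(-4 + Q)**2 + 8*(1 + Q)*(-4 + Q) (z(Q) = 2*(-2 + ((Q + 1)*(Q - 4))**2 + 4*((Q + 1)*(Q - 4))) = 2*(-2 + ((1 + Q)*(-4 + Q))**2 + 4*((1 + Q)*(-4 + Q))) = 2*(-2 + (1 + Q)**2*(-4 + Q)**2 + 4*(1 + Q)*(-4 + Q)) = -4 + 2*(1 + Q)**2*(-4 + Q)**2 + 8*(1 + Q)*(-4 + Q))
670758/((z(23)*(-212 + 35))) = 670758/(((-4 - 12*23**3 + 2*23**4 + 10*23**2 + 24*23)*(-212 + 35))) = 670758/(((-4 - 12*12167 + 2*279841 + 10*529 + 552)*(-177))) = 670758/(((-4 - 146004 + 559682 + 5290 + 552)*(-177))) = 670758/((419516*(-177))) = 670758/(-74254332) = 670758*(-1/74254332) = -111793/12375722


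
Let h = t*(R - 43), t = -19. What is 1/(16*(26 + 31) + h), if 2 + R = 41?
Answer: 1/988 ≈ 0.0010121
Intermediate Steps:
R = 39 (R = -2 + 41 = 39)
h = 76 (h = -19*(39 - 43) = -19*(-4) = 76)
1/(16*(26 + 31) + h) = 1/(16*(26 + 31) + 76) = 1/(16*57 + 76) = 1/(912 + 76) = 1/988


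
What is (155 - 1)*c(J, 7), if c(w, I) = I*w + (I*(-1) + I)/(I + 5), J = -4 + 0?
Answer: -4312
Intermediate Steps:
J = -4
c(w, I) = I*w (c(w, I) = I*w + (-I + I)/(5 + I) = I*w + 0/(5 + I) = I*w + 0 = I*w)
(155 - 1)*c(J, 7) = (155 - 1)*(7*(-4)) = 154*(-28) = -4312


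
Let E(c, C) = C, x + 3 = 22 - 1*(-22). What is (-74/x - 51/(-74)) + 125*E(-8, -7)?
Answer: -2658135/3034 ≈ -876.12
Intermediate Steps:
x = 41 (x = -3 + (22 - 1*(-22)) = -3 + (22 + 22) = -3 + 44 = 41)
(-74/x - 51/(-74)) + 125*E(-8, -7) = (-74/41 - 51/(-74)) + 125*(-7) = (-74*1/41 - 51*(-1/74)) - 875 = (-74/41 + 51/74) - 875 = -3385/3034 - 875 = -2658135/3034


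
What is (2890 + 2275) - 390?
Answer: 4775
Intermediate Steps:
(2890 + 2275) - 390 = 5165 - 390 = 4775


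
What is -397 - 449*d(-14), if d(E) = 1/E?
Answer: -5109/14 ≈ -364.93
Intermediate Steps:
-397 - 449*d(-14) = -397 - 449/(-14) = -397 - 449*(-1/14) = -397 + 449/14 = -5109/14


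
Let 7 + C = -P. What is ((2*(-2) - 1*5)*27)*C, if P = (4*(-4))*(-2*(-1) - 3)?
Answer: 5589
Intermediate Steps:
P = 16 (P = -16*(2 - 3) = -16*(-1) = 16)
C = -23 (C = -7 - 1*16 = -7 - 16 = -23)
((2*(-2) - 1*5)*27)*C = ((2*(-2) - 1*5)*27)*(-23) = ((-4 - 5)*27)*(-23) = -9*27*(-23) = -243*(-23) = 5589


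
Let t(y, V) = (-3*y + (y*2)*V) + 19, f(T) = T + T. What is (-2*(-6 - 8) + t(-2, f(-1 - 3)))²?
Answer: 7225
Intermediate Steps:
f(T) = 2*T
t(y, V) = 19 - 3*y + 2*V*y (t(y, V) = (-3*y + (2*y)*V) + 19 = (-3*y + 2*V*y) + 19 = 19 - 3*y + 2*V*y)
(-2*(-6 - 8) + t(-2, f(-1 - 3)))² = (-2*(-6 - 8) + (19 - 3*(-2) + 2*(2*(-1 - 3))*(-2)))² = (-2*(-14) + (19 + 6 + 2*(2*(-4))*(-2)))² = (28 + (19 + 6 + 2*(-8)*(-2)))² = (28 + (19 + 6 + 32))² = (28 + 57)² = 85² = 7225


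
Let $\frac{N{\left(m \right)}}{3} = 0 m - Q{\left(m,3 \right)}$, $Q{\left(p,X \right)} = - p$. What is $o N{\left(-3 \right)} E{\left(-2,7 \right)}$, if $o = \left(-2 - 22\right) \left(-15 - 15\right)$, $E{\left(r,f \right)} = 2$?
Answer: $-12960$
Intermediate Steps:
$N{\left(m \right)} = 3 m$ ($N{\left(m \right)} = 3 \left(0 m - - m\right) = 3 \left(0 + m\right) = 3 m$)
$o = 720$ ($o = \left(-24\right) \left(-30\right) = 720$)
$o N{\left(-3 \right)} E{\left(-2,7 \right)} = 720 \cdot 3 \left(-3\right) 2 = 720 \left(-9\right) 2 = \left(-6480\right) 2 = -12960$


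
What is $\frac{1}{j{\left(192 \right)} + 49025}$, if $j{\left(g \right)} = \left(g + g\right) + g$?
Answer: $\frac{1}{49601} \approx 2.0161 \cdot 10^{-5}$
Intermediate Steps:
$j{\left(g \right)} = 3 g$ ($j{\left(g \right)} = 2 g + g = 3 g$)
$\frac{1}{j{\left(192 \right)} + 49025} = \frac{1}{3 \cdot 192 + 49025} = \frac{1}{576 + 49025} = \frac{1}{49601}$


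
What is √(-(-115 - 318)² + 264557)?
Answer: 2*√19267 ≈ 277.61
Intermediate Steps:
√(-(-115 - 318)² + 264557) = √(-1*(-433)² + 264557) = √(-1*187489 + 264557) = √(-187489 + 264557) = √77068 = 2*√19267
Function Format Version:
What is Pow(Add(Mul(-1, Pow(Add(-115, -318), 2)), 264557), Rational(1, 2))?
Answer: Mul(2, Pow(19267, Rational(1, 2))) ≈ 277.61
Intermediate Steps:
Pow(Add(Mul(-1, Pow(Add(-115, -318), 2)), 264557), Rational(1, 2)) = Pow(Add(Mul(-1, Pow(-433, 2)), 264557), Rational(1, 2)) = Pow(Add(Mul(-1, 187489), 264557), Rational(1, 2)) = Pow(Add(-187489, 264557), Rational(1, 2)) = Pow(77068, Rational(1, 2)) = Mul(2, Pow(19267, Rational(1, 2)))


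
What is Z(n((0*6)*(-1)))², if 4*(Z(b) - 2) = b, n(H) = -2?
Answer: 9/4 ≈ 2.2500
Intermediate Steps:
Z(b) = 2 + b/4
Z(n((0*6)*(-1)))² = (2 + (¼)*(-2))² = (2 - ½)² = (3/2)² = 9/4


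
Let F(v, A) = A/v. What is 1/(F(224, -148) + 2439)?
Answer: 56/136547 ≈ 0.00041012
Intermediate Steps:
1/(F(224, -148) + 2439) = 1/(-148/224 + 2439) = 1/(-148*1/224 + 2439) = 1/(-37/56 + 2439) = 1/(136547/56) = 56/136547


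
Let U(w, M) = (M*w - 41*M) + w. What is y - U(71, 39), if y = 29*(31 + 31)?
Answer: 557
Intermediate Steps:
U(w, M) = w - 41*M + M*w (U(w, M) = (-41*M + M*w) + w = w - 41*M + M*w)
y = 1798 (y = 29*62 = 1798)
y - U(71, 39) = 1798 - (71 - 41*39 + 39*71) = 1798 - (71 - 1599 + 2769) = 1798 - 1*1241 = 1798 - 1241 = 557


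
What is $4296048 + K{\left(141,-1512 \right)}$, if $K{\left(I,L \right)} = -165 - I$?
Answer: $4295742$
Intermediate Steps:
$4296048 + K{\left(141,-1512 \right)} = 4296048 - 306 = 4295742$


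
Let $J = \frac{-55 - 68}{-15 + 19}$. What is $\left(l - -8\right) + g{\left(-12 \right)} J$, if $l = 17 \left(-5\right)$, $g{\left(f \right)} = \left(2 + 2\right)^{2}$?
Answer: $-569$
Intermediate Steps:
$g{\left(f \right)} = 16$ ($g{\left(f \right)} = 4^{2} = 16$)
$l = -85$
$J = - \frac{123}{4} \approx -30.75$
$\left(l - -8\right) + g{\left(-12 \right)} J = \left(-85 - -8\right) + 16 \left(- \frac{123}{4}\right) = \left(-85 + 8\right) - 492 = -77 - 492 = -569$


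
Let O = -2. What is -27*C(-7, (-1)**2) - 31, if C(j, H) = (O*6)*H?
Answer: 293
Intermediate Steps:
C(j, H) = -12*H (C(j, H) = (-2*6)*H = -12*H)
-27*C(-7, (-1)**2) - 31 = -(-324)*(-1)**2 - 31 = -(-324) - 31 = -27*(-12) - 31 = 324 - 31 = 293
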